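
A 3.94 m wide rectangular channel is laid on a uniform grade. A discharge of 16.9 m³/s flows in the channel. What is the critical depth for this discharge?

For a rectangular channel, critical depth y_c = (q²/g)^(1/3) where q = Q/b = 16.9/3.94 = 4.289 m²/s.
So y_c = (4.289²/9.81)^(1/3) = 1.23 m.

y_c = 1.23 m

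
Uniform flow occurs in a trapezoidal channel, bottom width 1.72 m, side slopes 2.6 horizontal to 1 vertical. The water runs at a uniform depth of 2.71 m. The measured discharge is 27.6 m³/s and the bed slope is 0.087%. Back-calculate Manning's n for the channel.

With bottom width b = 1.72 m and side slope z = 2.6: A = (b + zy)y = (1.72 + 2.6×2.71)×2.71 = 23.76 m²; P = b + 2y√(1+z²) = 1.72 + 2×2.71×2.786 = 16.82 m.
Hydraulic radius R = A/P = 23.76/16.82 = 1.412 m.
Rearranging Manning's equation: n = (1/Q) A R^(2/3) S^(1/2) = (1/27.6) × 23.76 × 1.412^(2/3) × √0.00087 = 0.032.

n = 0.032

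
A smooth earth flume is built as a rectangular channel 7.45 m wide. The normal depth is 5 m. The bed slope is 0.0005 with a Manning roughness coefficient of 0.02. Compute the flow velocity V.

V = 1.85 m/s

Flow area A = b·y = 7.45 × 5 = 37.25 m². Wetted perimeter P = b + 2y = 7.45 + 2×5 = 17.45 m.
Hydraulic radius R = A/P = 37.25/17.45 = 2.135 m.
From Manning's equation, V = (1/n) R^(2/3) S^(1/2) = (1/0.02) × 2.135^(2/3) × 0.0005^(1/2) = 1.85 m/s.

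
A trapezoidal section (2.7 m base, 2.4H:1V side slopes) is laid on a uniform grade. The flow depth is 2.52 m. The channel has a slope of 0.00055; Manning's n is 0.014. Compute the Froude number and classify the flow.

subcritical

With bottom width b = 2.7 m and side slope z = 2.4: A = (b + zy)y = (2.7 + 2.4×2.52)×2.52 = 22.04 m²; P = b + 2y√(1+z²) = 2.7 + 2×2.52×2.6 = 15.8 m.
Hydraulic radius R = A/P = 22.04/15.8 = 1.395 m.
V = (1/n) R^(2/3) √S = (1/0.014) × 1.395^(2/3) × √0.00055 = 2.091 m/s. Hydraulic depth D_h = A/T = 22.04/14.8 = 1.49 m.
Froude number Fr = V/√(g·D_h) = 2.091/√(9.81×1.49) = 0.547, which is less than 1, so the flow is subcritical.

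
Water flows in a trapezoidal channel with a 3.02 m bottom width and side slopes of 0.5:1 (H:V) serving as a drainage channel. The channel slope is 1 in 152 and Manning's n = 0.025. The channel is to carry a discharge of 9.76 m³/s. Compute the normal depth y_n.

Manning's equation rearranged: A R^(2/3) = nQ / (1·√S) = 0.025 × 9.76 / (√0.006579) = 3.008.
Try y = 1.2 m: A R^(2/3) = 3.623 — high.
Try y = 0.763 m: A R^(2/3) = 1.74 — low.
Try y = 1.07 m: A R^(2/3) = 3.007 — close enough.

y_n = 1.07 m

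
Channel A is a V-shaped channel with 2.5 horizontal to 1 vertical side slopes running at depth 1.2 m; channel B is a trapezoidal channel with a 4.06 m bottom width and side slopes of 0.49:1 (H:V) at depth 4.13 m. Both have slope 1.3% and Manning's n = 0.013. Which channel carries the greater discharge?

channel B

Channel A: For a triangular section with side slope z = 2.5: A = zy² = 2.5×1.2² = 3.6 m²; P = 2y√(1+z²) = 2×1.2×2.693 = 6.462 m. Hydraulic radius R = A/P = 3.6/6.462 = 0.5571 m. Q_A = (1/0.013)·3.6·0.5571^(2/3)·√0.013 = 21.38 m³/s.
Channel B: With bottom width b = 4.06 m and side slope z = 0.49: A = (b + zy)y = (4.06 + 0.49×4.13)×4.13 = 25.13 m²; P = b + 2y√(1+z²) = 4.06 + 2×4.13×1.114 = 13.26 m. Hydraulic radius R = A/P = 25.13/13.26 = 1.895 m. Q_B = (1/0.013)·25.13·1.895^(2/3)·√0.013 = 337.5 m³/s.
Q_A = 21.38 m³/s vs Q_B = 337.5 m³/s, so channel B carries more.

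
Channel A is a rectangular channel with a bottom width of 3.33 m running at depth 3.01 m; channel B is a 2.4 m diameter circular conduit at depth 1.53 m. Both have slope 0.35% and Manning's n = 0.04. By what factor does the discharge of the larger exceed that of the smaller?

Channel A: Flow area A = b·y = 3.33 × 3.01 = 10.02 m². Wetted perimeter P = b + 2y = 3.33 + 2×3.01 = 9.35 m. Hydraulic radius R = A/P = 10.02/9.35 = 1.072 m. Q_A = (1/0.04)·10.02·1.072^(2/3)·√0.0035 = 15.53 m³/s.
Channel B: For a circular section of diameter D = 2.4 m at depth y = 1.53 m, the central angle is θ = 2 arccos(1 − 2y/D) = 3.699 rad. Then A = (D²/8)(θ − sin θ) = 3.044 m² and P = Dθ/2 = 4.439 m. Hydraulic radius R = A/P = 3.044/4.439 = 0.6858 m. Q_B = (1/0.04)·3.044·0.6858^(2/3)·√0.0035 = 3.501 m³/s.
The larger discharge is 15.53 m³/s and the smaller is 3.501 m³/s; the ratio is 4.44.

4.44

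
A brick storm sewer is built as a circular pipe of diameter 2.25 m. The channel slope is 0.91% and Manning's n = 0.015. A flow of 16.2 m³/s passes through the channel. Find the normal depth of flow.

Manning's equation rearranged: A R^(2/3) = nQ / (1·√S) = 0.015 × 16.2 / (√0.0091) = 2.547.
Trying y = 1.34 m: A R^(2/3) = 1.8 — short.
Trying y = 2.09 m: A R^(2/3) = 2.913 — over.
Trying y = 1.73 m: A R^(2/3) = 2.541 — ≈ 2.547.

y_n = 1.73 m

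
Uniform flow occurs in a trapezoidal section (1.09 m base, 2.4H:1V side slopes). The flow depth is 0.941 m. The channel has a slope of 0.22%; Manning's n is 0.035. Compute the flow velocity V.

With bottom width b = 1.09 m and side slope z = 2.4: A = (b + zy)y = (1.09 + 2.4×0.941)×0.941 = 3.151 m²; P = b + 2y√(1+z²) = 1.09 + 2×0.941×2.6 = 5.983 m.
Hydraulic radius R = A/P = 3.151/5.983 = 0.5266 m.
From Manning's equation, V = (1/n) R^(2/3) S^(1/2) = (1/0.035) × 0.5266^(2/3) × 0.0022^(1/2) = 0.874 m/s.

V = 0.874 m/s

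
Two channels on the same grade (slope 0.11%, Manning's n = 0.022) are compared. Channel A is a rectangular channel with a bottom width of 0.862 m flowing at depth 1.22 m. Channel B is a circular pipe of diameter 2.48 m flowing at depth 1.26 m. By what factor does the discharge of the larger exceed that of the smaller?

3.68

Channel A: Flow area A = b·y = 0.862 × 1.22 = 1.052 m². Wetted perimeter P = b + 2y = 0.862 + 2×1.22 = 3.302 m. Hydraulic radius R = A/P = 1.052/3.302 = 0.3185 m. Q_A = (1/0.022)·1.052·0.3185^(2/3)·√0.0011 = 0.7394 m³/s.
Channel B: For a circular section of diameter D = 2.48 m at depth y = 1.26 m, the central angle is θ = 2 arccos(1 − 2y/D) = 3.174 rad. Then A = (D²/8)(θ − sin θ) = 2.465 m² and P = Dθ/2 = 3.936 m. Hydraulic radius R = A/P = 2.465/3.936 = 0.6263 m. Q_B = (1/0.022)·2.465·0.6263^(2/3)·√0.0011 = 2.72 m³/s.
The larger discharge is 2.72 m³/s and the smaller is 0.7394 m³/s; the ratio is 3.68.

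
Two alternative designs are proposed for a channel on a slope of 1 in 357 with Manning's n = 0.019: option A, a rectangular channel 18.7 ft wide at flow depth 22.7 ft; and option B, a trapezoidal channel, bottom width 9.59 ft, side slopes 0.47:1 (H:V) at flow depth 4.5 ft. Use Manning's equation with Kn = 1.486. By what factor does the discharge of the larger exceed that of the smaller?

14.7

Channel A: Flow area A = b·y = 18.7 × 22.7 = 424.5 ft². Wetted perimeter P = b + 2y = 18.7 + 2×22.7 = 64.1 ft. Hydraulic radius R = A/P = 424.5/64.1 = 6.622 ft. Q_A = (1.486/0.019)·424.5·6.622^(2/3)·√0.002801 = 6196 ft³/s.
Channel B: With bottom width b = 9.59 ft and side slope z = 0.47: A = (b + zy)y = (9.59 + 0.47×4.5)×4.5 = 52.67 ft²; P = b + 2y√(1+z²) = 9.59 + 2×4.5×1.105 = 19.53 ft. Hydraulic radius R = A/P = 52.67/19.53 = 2.696 ft. Q_B = (1.486/0.019)·52.67·2.696^(2/3)·√0.002801 = 422.4 ft³/s.
The larger discharge is 6196 ft³/s and the smaller is 422.4 ft³/s; the ratio is 14.7.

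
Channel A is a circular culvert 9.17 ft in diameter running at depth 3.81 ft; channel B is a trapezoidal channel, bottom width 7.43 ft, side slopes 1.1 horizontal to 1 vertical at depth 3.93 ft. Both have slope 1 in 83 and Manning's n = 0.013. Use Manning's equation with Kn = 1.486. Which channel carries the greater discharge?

Channel A: For a circular section of diameter D = 9.17 ft at depth y = 3.81 ft, the central angle is θ = 2 arccos(1 − 2y/D) = 2.802 rad. Then A = (D²/8)(θ − sin θ) = 25.95 ft² and P = Dθ/2 = 12.85 ft. Hydraulic radius R = A/P = 25.95/12.85 = 2.02 ft. Q_A = (1.486/0.013)·25.95·2.02^(2/3)·√0.01205 = 520.2 ft³/s.
Channel B: With bottom width b = 7.43 ft and side slope z = 1.1: A = (b + zy)y = (7.43 + 1.1×3.93)×3.93 = 46.19 ft²; P = b + 2y√(1+z²) = 7.43 + 2×3.93×1.487 = 19.11 ft. Hydraulic radius R = A/P = 46.19/19.11 = 2.416 ft. Q_B = (1.486/0.013)·46.19·2.416^(2/3)·√0.01205 = 1044 ft³/s.
Q_A = 520.2 ft³/s vs Q_B = 1044 ft³/s, so channel B carries more.

channel B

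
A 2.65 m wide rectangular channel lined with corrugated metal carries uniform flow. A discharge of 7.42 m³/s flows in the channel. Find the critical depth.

y_c = 0.928 m

For a rectangular channel, critical depth y_c = (q²/g)^(1/3) where q = Q/b = 7.42/2.65 = 2.8 m²/s.
So y_c = (2.8²/9.81)^(1/3) = 0.928 m.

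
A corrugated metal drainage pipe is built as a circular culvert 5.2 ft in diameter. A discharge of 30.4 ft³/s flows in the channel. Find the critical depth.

y_c = 1.51 ft

At critical depth, Q² T / (g A³) = 1, i.e. A³/T = Q²/g = 30.4²/32.2 = 28.7.
Try y = 1.32 ft: A³/T = 16.87 — low.
Try y = 1.74 ft: A³/T = 49.26 — high.
Try y = 1.51 ft: A³/T = 28.45 — ≈ 28.7.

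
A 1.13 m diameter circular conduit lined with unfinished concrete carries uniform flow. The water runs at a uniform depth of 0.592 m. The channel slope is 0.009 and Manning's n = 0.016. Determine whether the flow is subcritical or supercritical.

For a circular section of diameter D = 1.13 m at depth y = 0.592 m, the central angle is θ = 2 arccos(1 − 2y/D) = 3.237 rad. Then A = (D²/8)(θ − sin θ) = 0.5319 m² and P = Dθ/2 = 1.829 m.
Hydraulic radius R = A/P = 0.5319/1.829 = 0.2908 m.
V = (1/n) R^(2/3) √S = (1/0.016) × 0.2908^(2/3) × √0.009 = 2.603 m/s. Hydraulic depth D_h = A/T = 0.5319/1.129 = 0.4713 m.
Froude number Fr = V/√(g·D_h) = 2.603/√(9.81×0.4713) = 1.21, which is greater than 1, so the flow is supercritical.

supercritical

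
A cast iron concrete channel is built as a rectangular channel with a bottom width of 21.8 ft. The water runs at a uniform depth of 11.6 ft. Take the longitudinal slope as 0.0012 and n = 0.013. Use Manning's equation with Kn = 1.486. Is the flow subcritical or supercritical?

Flow area A = b·y = 21.8 × 11.6 = 252.9 ft². Wetted perimeter P = b + 2y = 21.8 + 2×11.6 = 45 ft.
Hydraulic radius R = A/P = 252.9/45 = 5.62 ft.
V = (1.486/n) R^(2/3) √S = (1.486/0.013) × 5.62^(2/3) × √0.0012 = 12.52 ft/s. Hydraulic depth D_h = A/T = 252.9/21.8 = 11.6 ft.
Froude number Fr = V/√(g·D_h) = 12.52/√(32.2×11.6) = 0.648, which is less than 1, so the flow is subcritical.

subcritical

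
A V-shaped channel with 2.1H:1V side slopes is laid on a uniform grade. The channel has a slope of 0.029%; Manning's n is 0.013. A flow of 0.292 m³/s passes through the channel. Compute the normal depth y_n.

y_n = 0.526 m

Manning's equation rearranged: A R^(2/3) = nQ / (1·√S) = 0.013 × 0.292 / (√0.00029) = 0.2229.
At y = 0.592 m: A R^(2/3) = 0.3054 — too large.
At y = 0.391 m: A R^(2/3) = 0.101 — too small.
At y = 0.526 m: A R^(2/3) = 0.2228 — ≈ 0.2229.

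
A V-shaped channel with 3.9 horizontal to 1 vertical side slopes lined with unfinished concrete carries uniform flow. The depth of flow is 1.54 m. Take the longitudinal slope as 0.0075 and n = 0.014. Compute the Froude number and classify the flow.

For a triangular section with side slope z = 3.9: A = zy² = 3.9×1.54² = 9.249 m²; P = 2y√(1+z²) = 2×1.54×4.026 = 12.4 m.
Hydraulic radius R = A/P = 9.249/12.4 = 0.7459 m.
V = (1/n) R^(2/3) √S = (1/0.014) × 0.7459^(2/3) × √0.0075 = 5.088 m/s. Hydraulic depth D_h = A/T = 9.249/12.01 = 0.77 m.
Froude number Fr = V/√(g·D_h) = 5.088/√(9.81×0.77) = 1.85, which is greater than 1, so the flow is supercritical.

supercritical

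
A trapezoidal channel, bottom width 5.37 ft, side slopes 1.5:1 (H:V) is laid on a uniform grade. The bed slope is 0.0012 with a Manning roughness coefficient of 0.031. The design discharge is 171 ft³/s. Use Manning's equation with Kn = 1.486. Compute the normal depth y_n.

Manning's equation rearranged: A R^(2/3) = nQ / (1.486·√S) = 0.031 × 171 / (1.486 × √0.0012) = 103.
Trying y = 3.43 ft: A R^(2/3) = 57.89 — short.
Trying y = 5.43 ft: A R^(2/3) = 150.7 — over.
Trying y = 4.54 ft: A R^(2/3) = 103 — matches.

y_n = 4.54 ft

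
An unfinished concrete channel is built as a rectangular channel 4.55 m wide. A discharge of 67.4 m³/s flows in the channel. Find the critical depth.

For a rectangular channel, critical depth y_c = (q²/g)^(1/3) where q = Q/b = 67.4/4.55 = 14.81 m²/s.
So y_c = (14.81²/9.81)^(1/3) = 2.82 m.

y_c = 2.82 m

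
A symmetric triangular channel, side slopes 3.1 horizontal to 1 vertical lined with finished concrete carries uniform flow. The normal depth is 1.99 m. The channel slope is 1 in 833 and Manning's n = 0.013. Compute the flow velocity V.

For a triangular section with side slope z = 3.1: A = zy² = 3.1×1.99² = 12.28 m²; P = 2y√(1+z²) = 2×1.99×3.257 = 12.96 m.
Hydraulic radius R = A/P = 12.28/12.96 = 0.947 m.
From Manning's equation, V = (1/n) R^(2/3) S^(1/2) = (1/0.013) × 0.947^(2/3) × 0.0012^(1/2) = 2.57 m/s.

V = 2.57 m/s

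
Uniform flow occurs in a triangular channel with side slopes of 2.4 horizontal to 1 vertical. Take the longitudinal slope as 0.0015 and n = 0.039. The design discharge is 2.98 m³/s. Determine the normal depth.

y_n = 1.32 m

Manning's equation rearranged: A R^(2/3) = nQ / (1·√S) = 0.039 × 2.98 / (√0.0015) = 3.001.
Try y = 1.49 m: A R^(2/3) = 4.151 — over.
Try y = 0.926 m: A R^(2/3) = 1.168 — short.
Try y = 1.32 m: A R^(2/3) = 3.005 — matches.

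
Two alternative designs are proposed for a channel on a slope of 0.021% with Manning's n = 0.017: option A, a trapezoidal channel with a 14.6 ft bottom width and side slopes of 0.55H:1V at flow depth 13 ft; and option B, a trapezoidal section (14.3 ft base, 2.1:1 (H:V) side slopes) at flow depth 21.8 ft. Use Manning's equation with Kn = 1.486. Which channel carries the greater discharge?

Channel A: With bottom width b = 14.6 ft and side slope z = 0.55: A = (b + zy)y = (14.6 + 0.55×13)×13 = 282.8 ft²; P = b + 2y√(1+z²) = 14.6 + 2×13×1.141 = 44.27 ft. Hydraulic radius R = A/P = 282.8/44.27 = 6.387 ft. Q_A = (1.486/0.017)·282.8·6.387^(2/3)·√0.00021 = 1233 ft³/s.
Channel B: With bottom width b = 14.3 ft and side slope z = 2.1: A = (b + zy)y = (14.3 + 2.1×21.8)×21.8 = 1310 ft²; P = b + 2y√(1+z²) = 14.3 + 2×21.8×2.326 = 115.7 ft. Hydraulic radius R = A/P = 1310/115.7 = 11.32 ft. Q_B = (1.486/0.017)·1310·11.32^(2/3)·√0.00021 = 8364 ft³/s.
Q_A = 1233 ft³/s vs Q_B = 8364 ft³/s, so channel B carries more.

channel B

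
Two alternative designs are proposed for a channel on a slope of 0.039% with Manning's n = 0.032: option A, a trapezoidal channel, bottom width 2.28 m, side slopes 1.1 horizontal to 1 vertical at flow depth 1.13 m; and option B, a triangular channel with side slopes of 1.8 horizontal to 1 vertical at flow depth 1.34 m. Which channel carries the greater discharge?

channel A

Channel A: With bottom width b = 2.28 m and side slope z = 1.1: A = (b + zy)y = (2.28 + 1.1×1.13)×1.13 = 3.981 m²; P = b + 2y√(1+z²) = 2.28 + 2×1.13×1.487 = 5.64 m. Hydraulic radius R = A/P = 3.981/5.64 = 0.7059 m. Q_A = (1/0.032)·3.981·0.7059^(2/3)·√0.00039 = 1.948 m³/s.
Channel B: For a triangular section with side slope z = 1.8: A = zy² = 1.8×1.34² = 3.232 m²; P = 2y√(1+z²) = 2×1.34×2.059 = 5.518 m. Hydraulic radius R = A/P = 3.232/5.518 = 0.5857 m. Q_B = (1/0.032)·3.232·0.5857^(2/3)·√0.00039 = 1.396 m³/s.
Q_A = 1.948 m³/s vs Q_B = 1.396 m³/s, so channel A carries more.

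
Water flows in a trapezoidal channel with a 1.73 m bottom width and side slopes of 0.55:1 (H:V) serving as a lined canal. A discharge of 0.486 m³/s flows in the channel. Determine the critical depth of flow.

At critical depth, Q² T / (g A³) = 1, i.e. A³/T = Q²/g = 0.486²/9.81 = 0.02408.
Trying y = 0.145 m: A³/T = 0.009563 — short.
Trying y = 0.196 m: A³/T = 0.02402 — close enough.

y_c = 0.196 m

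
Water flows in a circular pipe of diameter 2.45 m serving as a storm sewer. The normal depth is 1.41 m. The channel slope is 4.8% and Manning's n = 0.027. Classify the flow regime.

supercritical

For a circular section of diameter D = 2.45 m at depth y = 1.41 m, the central angle is θ = 2 arccos(1 − 2y/D) = 3.445 rad. Then A = (D²/8)(θ − sin θ) = 2.809 m² and P = Dθ/2 = 4.22 m.
Hydraulic radius R = A/P = 2.809/4.22 = 0.6656 m.
V = (1/n) R^(2/3) √S = (1/0.027) × 0.6656^(2/3) × √0.048 = 6.186 m/s. Hydraulic depth D_h = A/T = 2.809/2.422 = 1.16 m.
Froude number Fr = V/√(g·D_h) = 6.186/√(9.81×1.16) = 1.83, which is greater than 1, so the flow is supercritical.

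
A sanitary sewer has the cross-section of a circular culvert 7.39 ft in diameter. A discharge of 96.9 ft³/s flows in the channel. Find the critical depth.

y_c = 2.49 ft

At critical depth, Q² T / (g A³) = 1, i.e. A³/T = Q²/g = 96.9²/32.2 = 291.6.
Trying y = 2.11 ft: A³/T = 154.5 — short.
Trying y = 3.17 ft: A³/T = 742.7 — over.
Trying y = 2.49 ft: A³/T = 293.3 — ≈ 291.6.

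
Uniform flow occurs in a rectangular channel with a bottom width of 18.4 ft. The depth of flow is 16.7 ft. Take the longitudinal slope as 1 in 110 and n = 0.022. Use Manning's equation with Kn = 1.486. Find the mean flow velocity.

V = 21.1 ft/s

Flow area A = b·y = 18.4 × 16.7 = 307.3 ft². Wetted perimeter P = b + 2y = 18.4 + 2×16.7 = 51.8 ft.
Hydraulic radius R = A/P = 307.3/51.8 = 5.932 ft.
From Manning's equation, V = (1.486/n) R^(2/3) S^(1/2) = (1.486/0.022) × 5.932^(2/3) × 0.009091^(1/2) = 21.1 ft/s.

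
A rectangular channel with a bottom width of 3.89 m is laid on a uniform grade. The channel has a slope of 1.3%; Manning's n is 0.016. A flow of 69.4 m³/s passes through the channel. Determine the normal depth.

Manning's equation rearranged: A R^(2/3) = nQ / (1·√S) = 0.016 × 69.4 / (√0.013) = 9.739.
Try y = 1.79 m: A R^(2/3) = 6.644 — low.
Try y = 2.39 m: A R^(2/3) = 9.74 — ≈ 9.739.

y_n = 2.39 m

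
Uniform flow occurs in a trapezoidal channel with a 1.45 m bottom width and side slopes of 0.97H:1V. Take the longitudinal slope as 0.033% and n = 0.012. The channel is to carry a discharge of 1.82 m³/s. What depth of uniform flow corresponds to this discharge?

Manning's equation rearranged: A R^(2/3) = nQ / (1·√S) = 0.012 × 1.82 / (√0.00033) = 1.202.
Trying y = 1.02 m: A R^(2/3) = 1.73 — high.
Trying y = 0.587 m: A R^(2/3) = 0.6264 — low.
Trying y = 0.84 m: A R^(2/3) = 1.201 — matches.

y_n = 0.84 m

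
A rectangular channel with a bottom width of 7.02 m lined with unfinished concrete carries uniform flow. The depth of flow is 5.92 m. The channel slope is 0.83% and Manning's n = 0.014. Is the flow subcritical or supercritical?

Flow area A = b·y = 7.02 × 5.92 = 41.56 m². Wetted perimeter P = b + 2y = 7.02 + 2×5.92 = 18.86 m.
Hydraulic radius R = A/P = 41.56/18.86 = 2.204 m.
V = (1/n) R^(2/3) √S = (1/0.014) × 2.204^(2/3) × √0.0083 = 11.02 m/s. Hydraulic depth D_h = A/T = 41.56/7.02 = 5.92 m.
Froude number Fr = V/√(g·D_h) = 11.02/√(9.81×5.92) = 1.45, which is greater than 1, so the flow is supercritical.

supercritical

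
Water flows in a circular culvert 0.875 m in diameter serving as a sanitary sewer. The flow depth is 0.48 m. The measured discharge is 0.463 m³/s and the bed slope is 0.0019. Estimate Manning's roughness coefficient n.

For a circular section of diameter D = 0.875 m at depth y = 0.48 m, the central angle is θ = 2 arccos(1 − 2y/D) = 3.336 rad. Then A = (D²/8)(θ − sin θ) = 0.3378 m² and P = Dθ/2 = 1.46 m.
Hydraulic radius R = A/P = 0.3378/1.46 = 0.2314 m.
Rearranging Manning's equation: n = (1/Q) A R^(2/3) S^(1/2) = (1/0.463) × 0.3378 × 0.2314^(2/3) × √0.0019 = 0.012.

n = 0.012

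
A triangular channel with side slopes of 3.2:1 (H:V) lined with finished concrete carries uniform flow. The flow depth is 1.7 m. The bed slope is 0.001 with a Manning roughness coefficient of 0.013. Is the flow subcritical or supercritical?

For a triangular section with side slope z = 3.2: A = zy² = 3.2×1.7² = 9.248 m²; P = 2y√(1+z²) = 2×1.7×3.353 = 11.4 m.
Hydraulic radius R = A/P = 9.248/11.4 = 0.8113 m.
V = (1/n) R^(2/3) √S = (1/0.013) × 0.8113^(2/3) × √0.001 = 2.116 m/s. Hydraulic depth D_h = A/T = 9.248/10.88 = 0.85 m.
Froude number Fr = V/√(g·D_h) = 2.116/√(9.81×0.85) = 0.733, which is less than 1, so the flow is subcritical.

subcritical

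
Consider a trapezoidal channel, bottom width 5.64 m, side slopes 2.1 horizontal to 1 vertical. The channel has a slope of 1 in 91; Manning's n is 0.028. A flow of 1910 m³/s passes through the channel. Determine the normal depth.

Manning's equation rearranged: A R^(2/3) = nQ / (1·√S) = 0.028 × 1910 / (√0.01099) = 510.2.
Trying y = 7.12 m: A R^(2/3) = 355.9 — short.
Trying y = 9.53 m: A R^(2/3) = 704.5 — over.
Trying y = 8.31 m: A R^(2/3) = 509.9 — matches.

y_n = 8.31 m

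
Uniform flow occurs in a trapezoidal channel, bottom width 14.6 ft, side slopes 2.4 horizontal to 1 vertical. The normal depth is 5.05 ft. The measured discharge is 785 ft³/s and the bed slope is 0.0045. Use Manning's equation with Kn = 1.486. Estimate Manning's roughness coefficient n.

n = 0.038

With bottom width b = 14.6 ft and side slope z = 2.4: A = (b + zy)y = (14.6 + 2.4×5.05)×5.05 = 134.9 ft²; P = b + 2y√(1+z²) = 14.6 + 2×5.05×2.6 = 40.86 ft.
Hydraulic radius R = A/P = 134.9/40.86 = 3.302 ft.
Rearranging Manning's equation: n = (1.486/Q) A R^(2/3) S^(1/2) = (1.486/785) × 134.9 × 3.302^(2/3) × √0.0045 = 0.038.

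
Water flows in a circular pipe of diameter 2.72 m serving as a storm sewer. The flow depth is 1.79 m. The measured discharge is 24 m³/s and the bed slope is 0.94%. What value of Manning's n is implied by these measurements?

n = 0.014

For a circular section of diameter D = 2.72 m at depth y = 1.79 m, the central angle is θ = 2 arccos(1 − 2y/D) = 3.785 rad. Then A = (D²/8)(θ − sin θ) = 4.055 m² and P = Dθ/2 = 5.148 m.
Hydraulic radius R = A/P = 4.055/5.148 = 0.7878 m.
Rearranging Manning's equation: n = (1/Q) A R^(2/3) S^(1/2) = (1/24) × 4.055 × 0.7878^(2/3) × √0.0094 = 0.014.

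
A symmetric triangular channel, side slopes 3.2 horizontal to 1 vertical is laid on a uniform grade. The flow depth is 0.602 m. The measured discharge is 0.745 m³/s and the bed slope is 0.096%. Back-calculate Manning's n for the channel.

For a triangular section with side slope z = 3.2: A = zy² = 3.2×0.602² = 1.16 m²; P = 2y√(1+z²) = 2×0.602×3.353 = 4.037 m.
Hydraulic radius R = A/P = 1.16/4.037 = 0.2873 m.
Rearranging Manning's equation: n = (1/Q) A R^(2/3) S^(1/2) = (1/0.745) × 1.16 × 0.2873^(2/3) × √0.00096 = 0.021.

n = 0.021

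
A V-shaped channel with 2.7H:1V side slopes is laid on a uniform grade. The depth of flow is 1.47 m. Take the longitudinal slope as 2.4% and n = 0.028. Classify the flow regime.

For a triangular section with side slope z = 2.7: A = zy² = 2.7×1.47² = 5.834 m²; P = 2y√(1+z²) = 2×1.47×2.879 = 8.465 m.
Hydraulic radius R = A/P = 5.834/8.465 = 0.6892 m.
V = (1/n) R^(2/3) √S = (1/0.028) × 0.6892^(2/3) × √0.024 = 4.317 m/s. Hydraulic depth D_h = A/T = 5.834/7.938 = 0.735 m.
Froude number Fr = V/√(g·D_h) = 4.317/√(9.81×0.735) = 1.61, which is greater than 1, so the flow is supercritical.

supercritical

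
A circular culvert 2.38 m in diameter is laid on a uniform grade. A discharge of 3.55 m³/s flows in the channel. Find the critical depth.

y_c = 0.852 m

At critical depth, Q² T / (g A³) = 1, i.e. A³/T = Q²/g = 3.55²/9.81 = 1.285.
Trying y = 0.623 m: A³/T = 0.3818 — low.
Trying y = 1.08 m: A³/T = 3.192 — high.
Trying y = 0.852 m: A³/T = 1.284 — close enough.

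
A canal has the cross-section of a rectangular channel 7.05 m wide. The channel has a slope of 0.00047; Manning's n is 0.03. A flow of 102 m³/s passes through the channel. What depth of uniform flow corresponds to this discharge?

Manning's equation rearranged: A R^(2/3) = nQ / (1·√S) = 0.03 × 102 / (√0.00047) = 141.1.
Try y = 13.3 m: A R^(2/3) = 185.7 — high.
Try y = 10.5 m: A R^(2/3) = 141.4 — ≈ 141.1.

y_n = 10.5 m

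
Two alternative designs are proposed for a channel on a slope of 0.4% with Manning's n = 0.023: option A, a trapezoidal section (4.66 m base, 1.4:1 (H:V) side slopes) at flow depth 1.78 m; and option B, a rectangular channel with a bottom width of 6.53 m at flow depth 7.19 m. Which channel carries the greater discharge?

Channel A: With bottom width b = 4.66 m and side slope z = 1.4: A = (b + zy)y = (4.66 + 1.4×1.78)×1.78 = 12.73 m²; P = b + 2y√(1+z²) = 4.66 + 2×1.78×1.72 = 10.78 m. Hydraulic radius R = A/P = 12.73/10.78 = 1.18 m. Q_A = (1/0.023)·12.73·1.18^(2/3)·√0.004 = 39.1 m³/s.
Channel B: Flow area A = b·y = 6.53 × 7.19 = 46.95 m². Wetted perimeter P = b + 2y = 6.53 + 2×7.19 = 20.91 m. Hydraulic radius R = A/P = 46.95/20.91 = 2.245 m. Q_B = (1/0.023)·46.95·2.245^(2/3)·√0.004 = 221.4 m³/s.
Q_A = 39.1 m³/s vs Q_B = 221.4 m³/s, so channel B carries more.

channel B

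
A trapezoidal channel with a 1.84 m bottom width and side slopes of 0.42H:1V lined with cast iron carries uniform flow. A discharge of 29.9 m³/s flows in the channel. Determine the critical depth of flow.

At critical depth, Q² T / (g A³) = 1, i.e. A³/T = Q²/g = 29.9²/9.81 = 91.13.
At y = 2.68 m: A³/T = 122.7 — over.
At y = 2.05 m: A³/T = 47.66 — short.
At y = 2.47 m: A³/T = 91.7 — ≈ 91.13.

y_c = 2.47 m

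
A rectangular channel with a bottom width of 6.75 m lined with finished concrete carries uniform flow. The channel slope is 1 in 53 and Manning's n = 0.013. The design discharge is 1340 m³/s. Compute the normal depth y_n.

y_n = 10.1 m

Manning's equation rearranged: A R^(2/3) = nQ / (1·√S) = 0.013 × 1340 / (√0.01887) = 126.8.
Try y = 7.52 m: A R^(2/3) = 89.2 — too small.
Try y = 11.3 m: A R^(2/3) = 144.2 — too large.
Try y = 10.1 m: A R^(2/3) = 126.6 — matches.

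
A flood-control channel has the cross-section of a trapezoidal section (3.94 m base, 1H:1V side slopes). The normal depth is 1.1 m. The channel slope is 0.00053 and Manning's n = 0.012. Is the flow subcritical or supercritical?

With bottom width b = 3.94 m and side slope z = 1: A = (b + zy)y = (3.94 + 1×1.1)×1.1 = 5.544 m²; P = b + 2y√(1+z²) = 3.94 + 2×1.1×1.414 = 7.051 m.
Hydraulic radius R = A/P = 5.544/7.051 = 0.7862 m.
V = (1/n) R^(2/3) √S = (1/0.012) × 0.7862^(2/3) × √0.00053 = 1.634 m/s. Hydraulic depth D_h = A/T = 5.544/6.14 = 0.9029 m.
Froude number Fr = V/√(g·D_h) = 1.634/√(9.81×0.9029) = 0.549, which is less than 1, so the flow is subcritical.

subcritical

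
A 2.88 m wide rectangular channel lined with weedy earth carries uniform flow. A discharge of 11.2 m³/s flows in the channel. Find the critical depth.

y_c = 1.16 m

For a rectangular channel, critical depth y_c = (q²/g)^(1/3) where q = Q/b = 11.2/2.88 = 3.889 m²/s.
So y_c = (3.889²/9.81)^(1/3) = 1.16 m.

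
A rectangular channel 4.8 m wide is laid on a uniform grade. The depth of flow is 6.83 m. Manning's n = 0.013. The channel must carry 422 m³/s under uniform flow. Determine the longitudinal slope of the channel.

S = 0.013

Flow area A = b·y = 4.8 × 6.83 = 32.78 m². Wetted perimeter P = b + 2y = 4.8 + 2×6.83 = 18.46 m.
Hydraulic radius R = A/P = 32.78/18.46 = 1.776 m.
From Manning's equation, S = [nQ / (1 A R^(2/3))]² = [0.013 × 422 / (1 × 32.78 × 1.776^(2/3))]² = 0.013.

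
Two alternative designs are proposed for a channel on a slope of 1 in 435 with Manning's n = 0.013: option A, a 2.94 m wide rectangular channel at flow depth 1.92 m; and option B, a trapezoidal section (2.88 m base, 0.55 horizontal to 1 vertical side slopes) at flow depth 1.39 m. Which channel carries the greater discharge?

Channel A: Flow area A = b·y = 2.94 × 1.92 = 5.645 m². Wetted perimeter P = b + 2y = 2.94 + 2×1.92 = 6.78 m. Hydraulic radius R = A/P = 5.645/6.78 = 0.8326 m. Q_A = (1/0.013)·5.645·0.8326^(2/3)·√0.002299 = 18.42 m³/s.
Channel B: With bottom width b = 2.88 m and side slope z = 0.55: A = (b + zy)y = (2.88 + 0.55×1.39)×1.39 = 5.066 m²; P = b + 2y√(1+z²) = 2.88 + 2×1.39×1.141 = 6.053 m. Hydraulic radius R = A/P = 5.066/6.053 = 0.837 m. Q_B = (1/0.013)·5.066·0.837^(2/3)·√0.002299 = 16.59 m³/s.
Q_A = 18.42 m³/s vs Q_B = 16.59 m³/s, so channel A carries more.

channel A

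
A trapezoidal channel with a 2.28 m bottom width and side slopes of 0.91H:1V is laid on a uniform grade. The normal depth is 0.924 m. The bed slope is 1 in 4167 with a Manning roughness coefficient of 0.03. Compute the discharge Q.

Q = 1.06 m³/s

With bottom width b = 2.28 m and side slope z = 0.91: A = (b + zy)y = (2.28 + 0.91×0.924)×0.924 = 2.884 m²; P = b + 2y√(1+z²) = 2.28 + 2×0.924×1.352 = 4.779 m.
Hydraulic radius R = A/P = 2.884/4.779 = 0.6034 m.
Manning's equation: Q = (1/n) A R^(2/3) S^(1/2) = (1/0.03) × 2.884 × 0.6034^(2/3) × 0.00024^(1/2) = 1.06 m³/s.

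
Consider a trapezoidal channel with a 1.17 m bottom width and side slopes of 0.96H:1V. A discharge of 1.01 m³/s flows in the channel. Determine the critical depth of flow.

y_c = 0.38 m

At critical depth, Q² T / (g A³) = 1, i.e. A³/T = Q²/g = 1.01²/9.81 = 0.104.
At y = 0.435 m: A³/T = 0.1643 — too large.
At y = 0.32 m: A³/T = 0.05919 — too small.
At y = 0.38 m: A³/T = 0.1044 — matches.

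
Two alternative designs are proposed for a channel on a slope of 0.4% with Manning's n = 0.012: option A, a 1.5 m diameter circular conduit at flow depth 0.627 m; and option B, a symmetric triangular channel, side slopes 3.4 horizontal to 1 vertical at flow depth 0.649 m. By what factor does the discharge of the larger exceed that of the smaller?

Channel A: For a circular section of diameter D = 1.5 m at depth y = 0.627 m, the central angle is θ = 2 arccos(1 − 2y/D) = 2.812 rad. Then A = (D²/8)(θ − sin θ) = 0.6999 m² and P = Dθ/2 = 2.109 m. Hydraulic radius R = A/P = 0.6999/2.109 = 0.3319 m. Q_A = (1/0.012)·0.6999·0.3319^(2/3)·√0.004 = 1.768 m³/s.
Channel B: For a triangular section with side slope z = 3.4: A = zy² = 3.4×0.649² = 1.432 m²; P = 2y√(1+z²) = 2×0.649×3.544 = 4.6 m. Hydraulic radius R = A/P = 1.432/4.6 = 0.3113 m. Q_B = (1/0.012)·1.432·0.3113^(2/3)·√0.004 = 3.467 m³/s.
The larger discharge is 3.467 m³/s and the smaller is 1.768 m³/s; the ratio is 1.96.

1.96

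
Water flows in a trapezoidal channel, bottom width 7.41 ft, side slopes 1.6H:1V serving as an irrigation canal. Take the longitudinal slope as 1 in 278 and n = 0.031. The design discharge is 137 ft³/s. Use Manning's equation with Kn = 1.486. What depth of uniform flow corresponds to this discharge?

y_n = 2.72 ft

Manning's equation rearranged: A R^(2/3) = nQ / (1.486·√S) = 0.031 × 137 / (1.486 × √0.003597) = 47.65.
At y = 3.31 ft: A R^(2/3) = 69.26 — too large.
At y = 2.27 ft: A R^(2/3) = 33.84 — too small.
At y = 2.72 ft: A R^(2/3) = 47.52 — close enough.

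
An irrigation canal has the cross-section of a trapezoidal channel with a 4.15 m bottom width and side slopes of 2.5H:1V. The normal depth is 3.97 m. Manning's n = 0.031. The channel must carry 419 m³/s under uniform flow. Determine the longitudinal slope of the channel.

S = 0.019

With bottom width b = 4.15 m and side slope z = 2.5: A = (b + zy)y = (4.15 + 2.5×3.97)×3.97 = 55.88 m²; P = b + 2y√(1+z²) = 4.15 + 2×3.97×2.693 = 25.53 m.
Hydraulic radius R = A/P = 55.88/25.53 = 2.189 m.
From Manning's equation, S = [nQ / (1 A R^(2/3))]² = [0.031 × 419 / (1 × 55.88 × 2.189^(2/3))]² = 0.019.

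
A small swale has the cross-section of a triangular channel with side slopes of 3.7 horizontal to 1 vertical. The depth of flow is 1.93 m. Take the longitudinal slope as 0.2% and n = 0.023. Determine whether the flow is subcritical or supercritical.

subcritical

For a triangular section with side slope z = 3.7: A = zy² = 3.7×1.93² = 13.78 m²; P = 2y√(1+z²) = 2×1.93×3.833 = 14.79 m.
Hydraulic radius R = A/P = 13.78/14.79 = 0.9316 m.
V = (1/n) R^(2/3) √S = (1/0.023) × 0.9316^(2/3) × √0.002 = 1.855 m/s. Hydraulic depth D_h = A/T = 13.78/14.28 = 0.965 m.
Froude number Fr = V/√(g·D_h) = 1.855/√(9.81×0.965) = 0.603, which is less than 1, so the flow is subcritical.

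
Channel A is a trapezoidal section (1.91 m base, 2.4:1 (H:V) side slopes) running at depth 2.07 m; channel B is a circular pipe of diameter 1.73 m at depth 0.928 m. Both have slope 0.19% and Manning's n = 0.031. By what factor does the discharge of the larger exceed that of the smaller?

Channel A: With bottom width b = 1.91 m and side slope z = 2.4: A = (b + zy)y = (1.91 + 2.4×2.07)×2.07 = 14.24 m²; P = b + 2y√(1+z²) = 1.91 + 2×2.07×2.6 = 12.67 m. Hydraulic radius R = A/P = 14.24/12.67 = 1.123 m. Q_A = (1/0.031)·14.24·1.123^(2/3)·√0.0019 = 21.63 m³/s.
Channel B: For a circular section of diameter D = 1.73 m at depth y = 0.928 m, the central angle is θ = 2 arccos(1 − 2y/D) = 3.287 rad. Then A = (D²/8)(θ − sin θ) = 1.284 m² and P = Dθ/2 = 2.844 m. Hydraulic radius R = A/P = 1.284/2.844 = 0.4516 m. Q_B = (1/0.031)·1.284·0.4516^(2/3)·√0.0019 = 1.063 m³/s.
The larger discharge is 21.63 m³/s and the smaller is 1.063 m³/s; the ratio is 20.4.

20.4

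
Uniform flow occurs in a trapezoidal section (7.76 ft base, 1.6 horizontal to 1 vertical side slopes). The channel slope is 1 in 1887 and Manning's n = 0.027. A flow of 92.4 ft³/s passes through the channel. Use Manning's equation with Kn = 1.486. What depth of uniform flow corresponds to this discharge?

Manning's equation rearranged: A R^(2/3) = nQ / (1.486·√S) = 0.027 × 92.4 / (1.486 × √0.0005299) = 72.93.
Try y = 3.71 ft: A R^(2/3) = 89.43 — over.
Try y = 2.97 ft: A R^(2/3) = 58.18 — short.
Try y = 3.34 ft: A R^(2/3) = 72.89 — close enough.

y_n = 3.34 ft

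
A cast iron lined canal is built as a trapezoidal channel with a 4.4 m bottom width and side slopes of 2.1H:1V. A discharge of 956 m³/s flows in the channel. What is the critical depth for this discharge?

y_c = 7.45 m

At critical depth, Q² T / (g A³) = 1, i.e. A³/T = Q²/g = 956²/9.81 = 93160.
At y = 8.11 m: A³/T = 136500 — too large.
At y = 6.22 m: A³/T = 41980 — too small.
At y = 7.45 m: A³/T = 93310 — ≈ 93160.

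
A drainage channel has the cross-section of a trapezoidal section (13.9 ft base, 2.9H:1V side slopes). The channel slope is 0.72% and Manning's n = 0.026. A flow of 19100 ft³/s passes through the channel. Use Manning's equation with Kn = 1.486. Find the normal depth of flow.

Manning's equation rearranged: A R^(2/3) = nQ / (1.486·√S) = 0.026 × 19100 / (1.486 × √0.0072) = 3938.
At y = 11.5 ft: A R^(2/3) = 1880 — short.
At y = 20 ft: A R^(2/3) = 6907 — over.
At y = 15.8 ft: A R^(2/3) = 3934 — ≈ 3938.

y_n = 15.8 ft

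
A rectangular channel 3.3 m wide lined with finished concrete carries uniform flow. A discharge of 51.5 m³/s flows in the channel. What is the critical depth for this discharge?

y_c = 2.92 m

For a rectangular channel, critical depth y_c = (q²/g)^(1/3) where q = Q/b = 51.5/3.3 = 15.61 m²/s.
So y_c = (15.61²/9.81)^(1/3) = 2.92 m.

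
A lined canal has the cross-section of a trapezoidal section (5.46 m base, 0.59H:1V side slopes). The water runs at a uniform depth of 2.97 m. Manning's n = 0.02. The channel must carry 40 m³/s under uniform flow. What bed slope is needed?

S = 0.00067

With bottom width b = 5.46 m and side slope z = 0.59: A = (b + zy)y = (5.46 + 0.59×2.97)×2.97 = 21.42 m²; P = b + 2y√(1+z²) = 5.46 + 2×2.97×1.161 = 12.36 m.
Hydraulic radius R = A/P = 21.42/12.36 = 1.734 m.
From Manning's equation, S = [nQ / (1 A R^(2/3))]² = [0.02 × 40 / (1 × 21.42 × 1.734^(2/3))]² = 0.00067.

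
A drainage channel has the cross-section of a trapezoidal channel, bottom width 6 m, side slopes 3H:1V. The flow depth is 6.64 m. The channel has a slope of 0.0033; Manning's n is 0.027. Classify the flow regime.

subcritical

With bottom width b = 6 m and side slope z = 3: A = (b + zy)y = (6 + 3×6.64)×6.64 = 172.1 m²; P = b + 2y√(1+z²) = 6 + 2×6.64×3.162 = 48 m.
Hydraulic radius R = A/P = 172.1/48 = 3.586 m.
V = (1/n) R^(2/3) √S = (1/0.027) × 3.586^(2/3) × √0.0033 = 4.985 m/s. Hydraulic depth D_h = A/T = 172.1/45.84 = 3.755 m.
Froude number Fr = V/√(g·D_h) = 4.985/√(9.81×3.755) = 0.821, which is less than 1, so the flow is subcritical.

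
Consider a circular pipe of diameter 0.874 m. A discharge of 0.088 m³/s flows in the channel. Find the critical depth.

At critical depth, Q² T / (g A³) = 1, i.e. A³/T = Q²/g = 0.088²/9.81 = 0.0007894.
At y = 0.137 m: A³/T = 0.0003424 — low.
At y = 0.184 m: A³/T = 0.00109 — high.
At y = 0.169 m: A³/T = 0.000781 — matches.

y_c = 0.169 m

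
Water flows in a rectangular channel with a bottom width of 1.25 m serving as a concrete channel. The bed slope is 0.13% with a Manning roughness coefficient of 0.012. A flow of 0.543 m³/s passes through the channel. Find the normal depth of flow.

y_n = 0.379 m

Manning's equation rearranged: A R^(2/3) = nQ / (1·√S) = 0.012 × 0.543 / (√0.0013) = 0.1807.
At y = 0.463 m: A R^(2/3) = 0.2394 — high.
At y = 0.319 m: A R^(2/3) = 0.1414 — low.
At y = 0.379 m: A R^(2/3) = 0.1809 — matches.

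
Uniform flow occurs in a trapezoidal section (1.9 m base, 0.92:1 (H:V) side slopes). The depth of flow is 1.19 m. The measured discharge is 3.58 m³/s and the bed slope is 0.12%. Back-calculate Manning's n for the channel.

With bottom width b = 1.9 m and side slope z = 0.92: A = (b + zy)y = (1.9 + 0.92×1.19)×1.19 = 3.564 m²; P = b + 2y√(1+z²) = 1.9 + 2×1.19×1.359 = 5.134 m.
Hydraulic radius R = A/P = 3.564/5.134 = 0.6942 m.
Rearranging Manning's equation: n = (1/Q) A R^(2/3) S^(1/2) = (1/3.58) × 3.564 × 0.6942^(2/3) × √0.0012 = 0.027.

n = 0.027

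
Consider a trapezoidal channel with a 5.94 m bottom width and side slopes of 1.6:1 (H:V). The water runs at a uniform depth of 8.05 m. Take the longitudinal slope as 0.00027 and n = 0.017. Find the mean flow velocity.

V = 2.5 m/s

With bottom width b = 5.94 m and side slope z = 1.6: A = (b + zy)y = (5.94 + 1.6×8.05)×8.05 = 151.5 m²; P = b + 2y√(1+z²) = 5.94 + 2×8.05×1.887 = 36.32 m.
Hydraulic radius R = A/P = 151.5/36.32 = 4.172 m.
From Manning's equation, V = (1/n) R^(2/3) S^(1/2) = (1/0.017) × 4.172^(2/3) × 0.00027^(1/2) = 2.5 m/s.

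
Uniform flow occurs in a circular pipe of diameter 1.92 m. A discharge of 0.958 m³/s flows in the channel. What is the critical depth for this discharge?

y_c = 0.461 m

At critical depth, Q² T / (g A³) = 1, i.e. A³/T = Q²/g = 0.958²/9.81 = 0.09355.
Try y = 0.499 m: A³/T = 0.1269 — over.
Try y = 0.461 m: A³/T = 0.09318 — ≈ 0.09355.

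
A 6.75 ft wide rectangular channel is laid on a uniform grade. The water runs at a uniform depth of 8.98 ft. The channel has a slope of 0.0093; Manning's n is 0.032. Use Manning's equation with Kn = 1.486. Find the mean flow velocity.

Flow area A = b·y = 6.75 × 8.98 = 60.62 ft². Wetted perimeter P = b + 2y = 6.75 + 2×8.98 = 24.71 ft.
Hydraulic radius R = A/P = 60.62/24.71 = 2.453 ft.
From Manning's equation, V = (1.486/n) R^(2/3) S^(1/2) = (1.486/0.032) × 2.453^(2/3) × 0.0093^(1/2) = 8.15 ft/s.

V = 8.15 ft/s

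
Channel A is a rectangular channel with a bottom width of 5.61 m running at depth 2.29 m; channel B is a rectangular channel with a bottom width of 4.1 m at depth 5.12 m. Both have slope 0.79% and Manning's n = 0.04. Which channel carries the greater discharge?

Channel A: Flow area A = b·y = 5.61 × 2.29 = 12.85 m². Wetted perimeter P = b + 2y = 5.61 + 2×2.29 = 10.19 m. Hydraulic radius R = A/P = 12.85/10.19 = 1.261 m. Q_A = (1/0.04)·12.85·1.261^(2/3)·√0.0079 = 33.31 m³/s.
Channel B: Flow area A = b·y = 4.1 × 5.12 = 20.99 m². Wetted perimeter P = b + 2y = 4.1 + 2×5.12 = 14.34 m. Hydraulic radius R = A/P = 20.99/14.34 = 1.464 m. Q_B = (1/0.04)·20.99·1.464^(2/3)·√0.0079 = 60.14 m³/s.
Q_A = 33.31 m³/s vs Q_B = 60.14 m³/s, so channel B carries more.

channel B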